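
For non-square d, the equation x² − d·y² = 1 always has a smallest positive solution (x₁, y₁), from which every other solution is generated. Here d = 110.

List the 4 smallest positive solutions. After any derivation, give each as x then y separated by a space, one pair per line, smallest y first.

21 2
881 84
36981 3526
1552321 148008

√110 = [10; 2,20, …], period ℓ=2 (even) → k=1
a_0=10:  p_0=10·1+0=10,  q_0=10·0+1=1
a_1=2:  p_1=2·10+1=21,  q_1=2·1+0=2
(x₁, y₁) = (21, 2);  21² − 110·2² = 1 ✓
n=2: (21,2)∘(21,2) = (21·21+110·2·2, 21·2+2·21) = (881,84)
n=3: (881,84)∘(21,2) = (21·881+110·2·84, 21·84+2·881) = (36981,3526)
n=4: (36981,3526)∘(21,2) = (21·36981+110·2·3526, 21·3526+2·36981) = (1552321,148008)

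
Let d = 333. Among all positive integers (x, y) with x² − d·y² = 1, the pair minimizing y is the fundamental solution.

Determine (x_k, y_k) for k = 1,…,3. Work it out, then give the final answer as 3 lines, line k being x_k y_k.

73 4
10657 584
1555849 85260

d=333: √d = [18; 4,36] (ℓ=2, even), read p_1/q_1
step 0: (18, 1)  from 18·(1,0) + (0,1)
step 1: (73, 4)  from 4·(18,1) + (1,0)
(x₁, y₁) = (73, 4);  73² − 333·4² = 1 ✓
n=2: (73,4)∘(73,4) = (73·73+333·4·4, 73·4+4·73) = (10657,584)
n=3: (10657,584)∘(73,4) = (73·10657+333·4·584, 73·584+4·10657) = (1555849,85260)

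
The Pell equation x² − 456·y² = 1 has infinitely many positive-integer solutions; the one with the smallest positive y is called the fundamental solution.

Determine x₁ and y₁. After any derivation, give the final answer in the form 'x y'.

d=456: √d = [21; 2,1,4,1,2,42] (ℓ=6, even), read p_5/q_5
k=0  a_k=21  p_k/q_k = 21/1
…
k=2  a_k=1  p_k/q_k = 64/3
k=3  a_k=4  p_k/q_k = 299/14
k=4  a_k=1  p_k/q_k = 363/17
k=5  a_k=2  p_k/q_k = 1025/48
→ (1025, 48).  Check: 1025²=1050625, 456·48²=1050624, difference 1.

1025 48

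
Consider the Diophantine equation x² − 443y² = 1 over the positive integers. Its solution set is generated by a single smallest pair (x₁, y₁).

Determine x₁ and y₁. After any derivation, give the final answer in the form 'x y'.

[21; 21,42] for √443; ℓ=2 ⇒ convergent index 1
step 0: (21, 1)  from 21·(1,0) + (0,1)
step 1: (442, 21)  from 21·(21,1) + (1,0)
(x₁, y₁) = (442, 21);  442² − 443·21² = 1 ✓

442 21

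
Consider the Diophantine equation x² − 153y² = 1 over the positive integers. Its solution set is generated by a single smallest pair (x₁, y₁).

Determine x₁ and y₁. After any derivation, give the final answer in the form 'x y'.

2177 176

√153 → a₀=12, period (2,1,2,2,2,1,2,24); ℓ=8 even so k=7
k=0  a_k=12  p_k/q_k = 12/1
…
k=2  a_k=1  p_k/q_k = 37/3
k=3  a_k=2  p_k/q_k = 99/8
k=4  a_k=2  p_k/q_k = 235/19
k=5  a_k=2  p_k/q_k = 569/46
k=6  a_k=1  p_k/q_k = 804/65
k=7  a_k=2  p_k/q_k = 2177/176
fundamental: x₁=2177, y₁=176  (since 4739329 − 153·30976 = 1)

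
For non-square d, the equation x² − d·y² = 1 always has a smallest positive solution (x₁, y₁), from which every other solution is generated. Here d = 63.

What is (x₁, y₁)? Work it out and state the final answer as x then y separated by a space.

[7; 1,14] for √63; ℓ=2 ⇒ convergent index 1
step 0: (7, 1)  from 7·(1,0) + (0,1)
step 1: (8, 1)  from 1·(7,1) + (1,0)
(x₁, y₁) = (8, 1);  8² − 63·1² = 1 ✓

8 1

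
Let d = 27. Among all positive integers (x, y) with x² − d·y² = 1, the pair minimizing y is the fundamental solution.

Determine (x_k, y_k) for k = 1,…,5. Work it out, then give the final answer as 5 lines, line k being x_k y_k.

[5; 5,10] for √27; ℓ=2 ⇒ convergent index 1
step 0: (5, 1)  from 5·(1,0) + (0,1)
step 1: (26, 5)  from 5·(5,1) + (1,0)
fundamental: x₁=26, y₁=5  (since 676 − 27·25 = 1)
(26+5√27)^2 = 1351 + 260√27
(26+5√27)^3 = 70226 + 13515√27
(26+5√27)^4 = 3650401 + 702520√27
(26+5√27)^5 = 189750626 + 36517525√27

26 5
1351 260
70226 13515
3650401 702520
189750626 36517525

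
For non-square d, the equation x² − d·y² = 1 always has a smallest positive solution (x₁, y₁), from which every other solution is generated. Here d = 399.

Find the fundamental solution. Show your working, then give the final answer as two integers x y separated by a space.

20 1

√399 → a₀=19, period (1,38); ℓ=2 even so k=1
step 0: (19, 1)  from 19·(1,0) + (0,1)
step 1: (20, 1)  from 1·(19,1) + (1,0)
(x₁, y₁) = (20, 1);  20² − 399·1² = 1 ✓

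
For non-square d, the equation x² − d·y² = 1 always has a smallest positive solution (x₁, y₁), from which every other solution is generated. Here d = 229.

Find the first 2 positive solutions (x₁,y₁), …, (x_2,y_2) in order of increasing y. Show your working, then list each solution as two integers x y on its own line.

5848201 386460
68402909872801 4520191516920

√229 → a₀=15, period (7,1,1,7,30); ℓ=5 odd so k=9
i=0: a=15 ⇒ p=15, q=1
i=1: a=7 ⇒ p=106, q=7
…
i=3: a=1 ⇒ p=227, q=15
i=4: a=7 ⇒ p=1710, q=113
…
i=6: a=7 ⇒ p=362399, q=23948
i=7: a=1 ⇒ p=413926, q=27353
i=8: a=1 ⇒ p=776325, q=51301
i=9: a=7 ⇒ p=5848201, q=386460
(x₁, y₁) = (5848201, 386460);  5848201² − 229·386460² = 1 ✓
k=2:  x_2 = 5848201·5848201+229·386460·386460 = 68402909872801,  y_2 = 5848201·386460+386460·5848201 = 4520191516920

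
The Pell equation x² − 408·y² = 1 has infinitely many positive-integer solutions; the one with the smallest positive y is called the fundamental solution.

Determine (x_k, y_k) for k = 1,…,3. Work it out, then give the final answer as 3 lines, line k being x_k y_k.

√408 → a₀=20, period (5,40); ℓ=2 even so k=1
i=0: a=20 ⇒ p=20, q=1
i=1: a=5 ⇒ p=101, q=5
fundamental: x₁=101, y₁=5  (since 10201 − 408·25 = 1)
n=2: (101,5)∘(101,5) = (101·101+408·5·5, 101·5+5·101) = (20401,1010)
n=3: (20401,1010)∘(101,5) = (101·20401+408·5·1010, 101·1010+5·20401) = (4120901,204015)

101 5
20401 1010
4120901 204015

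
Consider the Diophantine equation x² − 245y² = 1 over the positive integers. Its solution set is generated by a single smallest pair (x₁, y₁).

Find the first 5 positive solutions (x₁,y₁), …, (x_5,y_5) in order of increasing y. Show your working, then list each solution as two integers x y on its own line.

√245 = [15; 1,1,1,7,6,7,1,1,1,30, …], period ℓ=10 (even) → k=9
step 0: (15, 1)  from 15·(1,0) + (0,1)
step 1: (16, 1)  from 1·(15,1) + (1,0)
step 2: (31, 2)  from 1·(16,1) + (15,1)
…
step 5: (2207, 141)  from 6·(360,23) + (47,3)
…
step 7: (18016, 1151)  from 1·(15809,1010) + (2207,141)
step 8: (33825, 2161)  from 1·(18016,1151) + (15809,1010)
step 9: (51841, 3312)  from 1·(33825,2161) + (18016,1151)
(x₁, y₁) = (51841, 3312);  51841² − 245·3312² = 1 ✓
k=2:  x_2 = 51841·51841+245·3312·3312 = 5374978561,  y_2 = 51841·3312+3312·51841 = 343394784
k=3:  x_3 = 51841·5374978561+245·3312·343394784 = 557288527109761,  y_3 = 51841·343394784+3312·5374978561 = 35603857991376
k=4:  x_4 = 51841·557288527109761+245·3312·35603857991376 = 57780789062419261441,  y_4 = 51841·35603857991376+3312·557288527109761 = 3691479203918451648
k=5:  x_5 = 51841·57780789062419261441+245·3312·3691479203918451648 = 5990827771012465337616001,  y_5 = 51841·3691479203918451648+3312·57780789062419261441 = 382739946785069045776560

51841 3312
5374978561 343394784
557288527109761 35603857991376
57780789062419261441 3691479203918451648
5990827771012465337616001 382739946785069045776560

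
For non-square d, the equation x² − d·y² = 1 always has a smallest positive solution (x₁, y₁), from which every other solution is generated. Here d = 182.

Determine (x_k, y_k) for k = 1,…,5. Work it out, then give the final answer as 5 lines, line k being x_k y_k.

[13; 2,26] for √182; ℓ=2 ⇒ convergent index 1
k=0  a_k=13  p_k/q_k = 13/1
k=1  a_k=2  p_k/q_k = 27/2
(x₁, y₁) = (27, 2);  27² − 182·2² = 1 ✓
n=2: (27,2)∘(27,2) = (27·27+182·2·2, 27·2+2·27) = (1457,108)
n=3: (1457,108)∘(27,2) = (27·1457+182·2·108, 27·108+2·1457) = (78651,5830)
n=4: (78651,5830)∘(27,2) = (27·78651+182·2·5830, 27·5830+2·78651) = (4245697,314712)
n=5: (4245697,314712)∘(27,2) = (27·4245697+182·2·314712, 27·314712+2·4245697) = (229188987,16988618)

27 2
1457 108
78651 5830
4245697 314712
229188987 16988618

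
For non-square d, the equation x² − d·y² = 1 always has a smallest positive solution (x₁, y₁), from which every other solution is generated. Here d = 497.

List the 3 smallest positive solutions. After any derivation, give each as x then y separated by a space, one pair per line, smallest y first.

1201887 53912
2889064721537 129592263888
6944658661946678751 311510514535059400

√497 → a₀=22, period (3,2,2,5,6,5,2,2,3,44); ℓ=10 even so k=9
i=0: a=22 ⇒ p=22, q=1
i=1: a=3 ⇒ p=67, q=3
…
i=3: a=2 ⇒ p=379, q=17
i=4: a=5 ⇒ p=2051, q=92
…
i=6: a=5 ⇒ p=65476, q=2937
i=7: a=2 ⇒ p=143637, q=6443
i=8: a=2 ⇒ p=352750, q=15823
i=9: a=3 ⇒ p=1201887, q=53912
(x₁, y₁) = (1201887, 53912);  1201887² − 497·53912² = 1 ✓
(1201887+53912√497)^2 = 2889064721537 + 129592263888√497
(1201887+53912√497)^3 = 6944658661946678751 + 311510514535059400√497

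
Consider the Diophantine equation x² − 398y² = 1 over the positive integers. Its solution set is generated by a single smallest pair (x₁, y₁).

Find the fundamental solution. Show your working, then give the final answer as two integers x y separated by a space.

√398 = [19; 1,18,1,38, …], period ℓ=4 (even) → k=3
step 0: (19, 1)  from 19·(1,0) + (0,1)
…
step 2: (379, 19)  from 18·(20,1) + (19,1)
step 3: (399, 20)  from 1·(379,19) + (20,1)
→ (399, 20).  Check: 399²=159201, 398·20²=159200, difference 1.

399 20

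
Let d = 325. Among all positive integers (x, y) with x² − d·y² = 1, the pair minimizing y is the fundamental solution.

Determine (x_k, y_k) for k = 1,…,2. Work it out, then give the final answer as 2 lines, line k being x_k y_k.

[18; 36] for √325; ℓ=1 ⇒ convergent index 1
k=0  a_k=18  p_k/q_k = 18/1
k=1  a_k=36  p_k/q_k = 649/36
→ (649, 36).  Check: 649²=421201, 325·36²=421200, difference 1.
k=2:  x_2 = 649·649+325·36·36 = 842401,  y_2 = 649·36+36·649 = 46728

649 36
842401 46728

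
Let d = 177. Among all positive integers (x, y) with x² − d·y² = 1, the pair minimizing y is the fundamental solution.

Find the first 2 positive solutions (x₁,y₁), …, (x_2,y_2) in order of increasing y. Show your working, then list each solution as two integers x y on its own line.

d=177: √d = [13; 3,3,2,8,2,3,3,26] (ℓ=8, even), read p_7/q_7
a_0=13:  p_0=13·1+0=13,  q_0=13·0+1=1
a_1=3:  p_1=3·13+1=40,  q_1=3·1+0=3
…
a_3=2:  p_3=2·133+40=306,  q_3=2·10+3=23
…
a_5=2:  p_5=2·2581+306=5468,  q_5=2·194+23=411
a_6=3:  p_6=3·5468+2581=18985,  q_6=3·411+194=1427
a_7=3:  p_7=3·18985+5468=62423,  q_7=3·1427+411=4692
→ (62423, 4692).  Check: 62423²=3896630929, 177·4692²=3896630928, difference 1.
n=2: (62423,4692)∘(62423,4692) = (62423·62423+177·4692·4692, 62423·4692+4692·62423) = (7793261857,585777432)

62423 4692
7793261857 585777432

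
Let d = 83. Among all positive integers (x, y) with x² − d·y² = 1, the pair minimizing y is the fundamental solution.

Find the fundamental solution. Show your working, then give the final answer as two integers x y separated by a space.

d=83: √d = [9; 9,18] (ℓ=2, even), read p_1/q_1
step 0: (9, 1)  from 9·(1,0) + (0,1)
step 1: (82, 9)  from 9·(9,1) + (1,0)
→ (82, 9).  Check: 82²=6724, 83·9²=6723, difference 1.

82 9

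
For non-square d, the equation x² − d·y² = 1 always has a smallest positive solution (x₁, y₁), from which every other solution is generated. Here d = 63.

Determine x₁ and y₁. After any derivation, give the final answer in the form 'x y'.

d=63: √d = [7; 1,14] (ℓ=2, even), read p_1/q_1
a_0=7:  p_0=7·1+0=7,  q_0=7·0+1=1
a_1=1:  p_1=1·7+1=8,  q_1=1·1+0=1
→ (8, 1).  Check: 8²=64, 63·1²=63, difference 1.

8 1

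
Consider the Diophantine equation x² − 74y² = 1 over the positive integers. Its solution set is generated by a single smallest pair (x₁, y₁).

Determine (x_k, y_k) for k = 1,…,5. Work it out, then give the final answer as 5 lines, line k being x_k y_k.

d=74: √d = [8; 1,1,1,1,16] (ℓ=5, odd), read p_9/q_9
a_0=8:  p_0=8·1+0=8,  q_0=8·0+1=1
a_1=1:  p_1=1·8+1=9,  q_1=1·1+0=1
a_2=1:  p_2=1·9+8=17,  q_2=1·1+1=2
…
a_4=1:  p_4=1·26+17=43,  q_4=1·3+2=5
a_5=16:  p_5=16·43+26=714,  q_5=16·5+3=83
a_6=1:  p_6=1·714+43=757,  q_6=1·83+5=88
a_7=1:  p_7=1·757+714=1471,  q_7=1·88+83=171
a_8=1:  p_8=1·1471+757=2228,  q_8=1·171+88=259
a_9=1:  p_9=1·2228+1471=3699,  q_9=1·259+171=430
(x₁, y₁) = (3699, 430);  3699² − 74·430² = 1 ✓
k=2:  x_2 = 3699·3699+74·430·430 = 27365201,  y_2 = 3699·430+430·3699 = 3181140
k=3:  x_3 = 3699·27365201+74·430·3181140 = 202447753299,  y_3 = 3699·3181140+430·27365201 = 23534073290
k=4:  x_4 = 3699·202447753299+74·430·23534073290 = 1497708451540801,  y_4 = 3699·23534073290+430·202447753299 = 174105071018280
k=5:  x_5 = 3699·1497708451540801+74·430·174105071018280 = 11080046922051092499,  y_5 = 3699·174105071018280+430·1497708451540801 = 1288029291859162150

3699 430
27365201 3181140
202447753299 23534073290
1497708451540801 174105071018280
11080046922051092499 1288029291859162150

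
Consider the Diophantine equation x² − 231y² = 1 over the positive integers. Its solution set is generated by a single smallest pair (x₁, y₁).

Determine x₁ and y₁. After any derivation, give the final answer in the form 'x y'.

76 5

√231 = [15; 5,30, …], period ℓ=2 (even) → k=1
step 0: (15, 1)  from 15·(1,0) + (0,1)
step 1: (76, 5)  from 5·(15,1) + (1,0)
→ (76, 5).  Check: 76²=5776, 231·5²=5775, difference 1.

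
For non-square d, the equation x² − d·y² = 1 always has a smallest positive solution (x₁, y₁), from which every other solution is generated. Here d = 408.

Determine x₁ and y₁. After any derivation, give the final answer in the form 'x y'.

101 5

[20; 5,40] for √408; ℓ=2 ⇒ convergent index 1
step 0: (20, 1)  from 20·(1,0) + (0,1)
step 1: (101, 5)  from 5·(20,1) + (1,0)
→ (101, 5).  Check: 101²=10201, 408·5²=10200, difference 1.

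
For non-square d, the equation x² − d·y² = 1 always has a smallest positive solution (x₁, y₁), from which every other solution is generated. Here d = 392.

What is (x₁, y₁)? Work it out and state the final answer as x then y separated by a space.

[19; 1,3,1,38] for √392; ℓ=4 ⇒ convergent index 3
k=0  a_k=19  p_k/q_k = 19/1
…
k=2  a_k=3  p_k/q_k = 79/4
k=3  a_k=1  p_k/q_k = 99/5
fundamental: x₁=99, y₁=5  (since 9801 − 392·25 = 1)

99 5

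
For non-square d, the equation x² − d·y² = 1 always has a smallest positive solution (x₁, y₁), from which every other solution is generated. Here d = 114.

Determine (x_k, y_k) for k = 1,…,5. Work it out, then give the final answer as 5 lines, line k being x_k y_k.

1025 96
2101249 196800
4307559425 403439904
8830494720001 827051606400
18102509868442625 1695455389680096

√114 → a₀=10, period (1,2,10,2,1,20); ℓ=6 even so k=5
a_0=10:  p_0=10·1+0=10,  q_0=10·0+1=1
a_1=1:  p_1=1·10+1=11,  q_1=1·1+0=1
…
a_3=10:  p_3=10·32+11=331,  q_3=10·3+1=31
a_4=2:  p_4=2·331+32=694,  q_4=2·31+3=65
a_5=1:  p_5=1·694+331=1025,  q_5=1·65+31=96
→ (1025, 96).  Check: 1025²=1050625, 114·96²=1050624, difference 1.
(x_2, y_2) = (1025·1025 + 114·96·96, 1025·96 + 96·1025) = (2101249, 196800)
(x_3, y_3) = (1025·2101249 + 114·96·196800, 1025·196800 + 96·2101249) = (4307559425, 403439904)
(x_4, y_4) = (1025·4307559425 + 114·96·403439904, 1025·403439904 + 96·4307559425) = (8830494720001, 827051606400)
(x_5, y_5) = (1025·8830494720001 + 114·96·827051606400, 1025·827051606400 + 96·8830494720001) = (18102509868442625, 1695455389680096)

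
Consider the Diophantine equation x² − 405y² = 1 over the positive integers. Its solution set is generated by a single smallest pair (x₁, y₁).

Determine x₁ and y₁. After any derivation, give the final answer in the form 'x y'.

161 8

√405 → a₀=20, period (8,40); ℓ=2 even so k=1
step 0: (20, 1)  from 20·(1,0) + (0,1)
step 1: (161, 8)  from 8·(20,1) + (1,0)
fundamental: x₁=161, y₁=8  (since 25921 − 405·64 = 1)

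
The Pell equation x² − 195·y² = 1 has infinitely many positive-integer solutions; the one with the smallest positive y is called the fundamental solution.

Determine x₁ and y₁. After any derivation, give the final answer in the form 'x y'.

14 1

√195 → a₀=13, period (1,26); ℓ=2 even so k=1
k=0  a_k=13  p_k/q_k = 13/1
k=1  a_k=1  p_k/q_k = 14/1
→ (14, 1).  Check: 14²=196, 195·1²=195, difference 1.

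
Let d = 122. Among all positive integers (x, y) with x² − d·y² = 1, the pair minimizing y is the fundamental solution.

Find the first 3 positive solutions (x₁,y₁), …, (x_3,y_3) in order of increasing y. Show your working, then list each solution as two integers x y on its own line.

243 22
118097 10692
57394899 5196290

√122 → a₀=11, period (22); ℓ=1 odd so k=1
i=0: a=11 ⇒ p=11, q=1
i=1: a=22 ⇒ p=243, q=22
→ (243, 22).  Check: 243²=59049, 122·22²=59048, difference 1.
k=2:  x_2 = 243·243+122·22·22 = 118097,  y_2 = 243·22+22·243 = 10692
k=3:  x_3 = 243·118097+122·22·10692 = 57394899,  y_3 = 243·10692+22·118097 = 5196290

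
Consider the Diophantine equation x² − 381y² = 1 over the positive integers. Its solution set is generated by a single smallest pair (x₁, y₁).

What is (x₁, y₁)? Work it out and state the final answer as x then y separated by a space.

√381 → a₀=19, period (1,1,12,1,1,38); ℓ=6 even so k=5
k=0  a_k=19  p_k/q_k = 19/1
…
k=2  a_k=1  p_k/q_k = 39/2
k=3  a_k=12  p_k/q_k = 488/25
k=4  a_k=1  p_k/q_k = 527/27
k=5  a_k=1  p_k/q_k = 1015/52
(x₁, y₁) = (1015, 52);  1015² − 381·52² = 1 ✓

1015 52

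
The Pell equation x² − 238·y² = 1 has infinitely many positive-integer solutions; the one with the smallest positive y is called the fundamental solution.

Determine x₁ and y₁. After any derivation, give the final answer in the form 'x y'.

11663 756

√238 = [15; 2,2,1,14,1,2,2,30, …], period ℓ=8 (even) → k=7
a_0=15:  p_0=15·1+0=15,  q_0=15·0+1=1
…
a_5=1:  p_5=1·1589+108=1697,  q_5=1·103+7=110
a_6=2:  p_6=2·1697+1589=4983,  q_6=2·110+103=323
a_7=2:  p_7=2·4983+1697=11663,  q_7=2·323+110=756
fundamental: x₁=11663, y₁=756  (since 136025569 − 238·571536 = 1)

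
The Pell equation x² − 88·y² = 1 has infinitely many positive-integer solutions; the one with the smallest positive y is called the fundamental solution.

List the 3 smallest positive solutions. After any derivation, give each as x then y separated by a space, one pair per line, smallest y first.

197 21
77617 8274
30580901 3259935

d=88: √d = [9; 2,1,1,1,2,18] (ℓ=6, even), read p_5/q_5
step 0: (9, 1)  from 9·(1,0) + (0,1)
…
step 3: (47, 5)  from 1·(28,3) + (19,2)
step 4: (75, 8)  from 1·(47,5) + (28,3)
step 5: (197, 21)  from 2·(75,8) + (47,5)
→ (197, 21).  Check: 197²=38809, 88·21²=38808, difference 1.
(197+21√88)^2 = 77617 + 8274√88
(197+21√88)^3 = 30580901 + 3259935√88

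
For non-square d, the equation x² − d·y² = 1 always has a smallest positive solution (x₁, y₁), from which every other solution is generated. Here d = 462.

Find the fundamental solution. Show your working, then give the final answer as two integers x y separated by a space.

43 2

√462 → a₀=21, period (2,42); ℓ=2 even so k=1
i=0: a=21 ⇒ p=21, q=1
i=1: a=2 ⇒ p=43, q=2
(x₁, y₁) = (43, 2);  43² − 462·2² = 1 ✓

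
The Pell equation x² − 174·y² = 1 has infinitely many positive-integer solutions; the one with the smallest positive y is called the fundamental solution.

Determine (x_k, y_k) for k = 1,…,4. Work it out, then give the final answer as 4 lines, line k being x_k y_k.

[13; 5,4,5,26] for √174; ℓ=4 ⇒ convergent index 3
i=0: a=13 ⇒ p=13, q=1
…
i=2: a=4 ⇒ p=277, q=21
i=3: a=5 ⇒ p=1451, q=110
→ (1451, 110).  Check: 1451²=2105401, 174·110²=2105400, difference 1.
(x_2, y_2) = (1451·1451 + 174·110·110, 1451·110 + 110·1451) = (4210801, 319220)
(x_3, y_3) = (1451·4210801 + 174·110·319220, 1451·319220 + 110·4210801) = (12219743051, 926376330)
(x_4, y_4) = (1451·12219743051 + 174·110·926376330, 1451·926376330 + 110·12219743051) = (35461690123201, 2688343790440)

1451 110
4210801 319220
12219743051 926376330
35461690123201 2688343790440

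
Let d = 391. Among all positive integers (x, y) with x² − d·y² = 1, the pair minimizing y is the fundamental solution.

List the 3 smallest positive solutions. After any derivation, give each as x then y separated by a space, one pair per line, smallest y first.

7338680 371133
107712448284799 5447252648880
1580934379957370111960 79951288138564985667

[19; 1,3,2,2,1,…,3,1,38] for √391; ℓ=16 ⇒ convergent index 15
a_0=19:  p_0=19·1+0=19,  q_0=19·0+1=1
a_1=1:  p_1=1·19+1=20,  q_1=1·1+0=1
a_2=3:  p_2=3·20+19=79,  q_2=3·1+1=4
a_3=2:  p_3=2·79+20=178,  q_3=2·4+1=9
…
a_7=2:  p_7=2·1048+613=2709,  q_7=2·53+31=137
…
a_12=2:  p_12=2·268013+160266=696292,  q_12=2·13554+8105=35213
…
a_14=3:  p_14=3·1660597+696292=5678083,  q_14=3·83980+35213=287153
a_15=1:  p_15=1·5678083+1660597=7338680,  q_15=1·287153+83980=371133
(x₁, y₁) = (7338680, 371133);  7338680² − 391·371133² = 1 ✓
(7338680+371133√391)^2 = 107712448284799 + 5447252648880√391
(7338680+371133√391)^3 = 1580934379957370111960 + 79951288138564985667√391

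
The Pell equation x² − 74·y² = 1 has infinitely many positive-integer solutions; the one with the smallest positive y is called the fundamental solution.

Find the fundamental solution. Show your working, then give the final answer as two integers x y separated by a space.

3699 430

d=74: √d = [8; 1,1,1,1,16] (ℓ=5, odd), read p_9/q_9
a_0=8:  p_0=8·1+0=8,  q_0=8·0+1=1
…
a_5=16:  p_5=16·43+26=714,  q_5=16·5+3=83
a_6=1:  p_6=1·714+43=757,  q_6=1·83+5=88
a_7=1:  p_7=1·757+714=1471,  q_7=1·88+83=171
a_8=1:  p_8=1·1471+757=2228,  q_8=1·171+88=259
a_9=1:  p_9=1·2228+1471=3699,  q_9=1·259+171=430
→ (3699, 430).  Check: 3699²=13682601, 74·430²=13682600, difference 1.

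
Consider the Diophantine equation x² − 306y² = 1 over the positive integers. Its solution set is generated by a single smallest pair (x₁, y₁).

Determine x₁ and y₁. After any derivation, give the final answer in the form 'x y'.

35 2

√306 = [17; 2,34, …], period ℓ=2 (even) → k=1
a_0=17:  p_0=17·1+0=17,  q_0=17·0+1=1
a_1=2:  p_1=2·17+1=35,  q_1=2·1+0=2
fundamental: x₁=35, y₁=2  (since 1225 − 306·4 = 1)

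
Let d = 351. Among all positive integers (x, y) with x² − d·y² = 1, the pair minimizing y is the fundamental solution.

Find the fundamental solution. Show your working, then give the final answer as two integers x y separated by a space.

d=351: √d = [18; 1,2,1,3,2,2,2,3,1,2,1,36] (ℓ=12, even), read p_11/q_11
k=0  a_k=18  p_k/q_k = 18/1
k=1  a_k=1  p_k/q_k = 19/1
k=2  a_k=2  p_k/q_k = 56/3
…
k=7  a_k=2  p_k/q_k = 3747/200
…
k=10  a_k=2  p_k/q_k = 45882/2449
k=11  a_k=1  p_k/q_k = 62425/3332
fundamental: x₁=62425, y₁=3332  (since 3896880625 − 351·11102224 = 1)

62425 3332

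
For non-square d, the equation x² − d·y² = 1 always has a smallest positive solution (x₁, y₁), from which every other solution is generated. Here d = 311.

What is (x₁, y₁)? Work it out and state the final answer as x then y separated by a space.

16883880 957397

[17; 1,1,1,2,1,…,1,1,34] for √311; ℓ=16 ⇒ convergent index 15
step 0: (17, 1)  from 17·(1,0) + (0,1)
…
step 3: (53, 3)  from 1·(35,2) + (18,1)
step 4: (141, 8)  from 2·(53,3) + (35,2)
step 5: (194, 11)  from 1·(141,8) + (53,3)
…
step 7: (4109, 233)  from 3·(1305,74) + (194,11)
…
step 12: (4565134, 258865)  from 2·(1594239,90401) + (1376656,78063)
…
step 14: (10724507, 608131)  from 1·(6159373,349266) + (4565134,258865)
step 15: (16883880, 957397)  from 1·(10724507,608131) + (6159373,349266)
(x₁, y₁) = (16883880, 957397);  16883880² − 311·957397² = 1 ✓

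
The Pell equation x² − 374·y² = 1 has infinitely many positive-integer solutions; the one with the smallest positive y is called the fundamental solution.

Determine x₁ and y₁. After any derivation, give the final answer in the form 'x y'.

[19; 2,1,18,1,2,38] for √374; ℓ=6 ⇒ convergent index 5
step 0: (19, 1)  from 19·(1,0) + (0,1)
step 1: (39, 2)  from 2·(19,1) + (1,0)
step 2: (58, 3)  from 1·(39,2) + (19,1)
step 3: (1083, 56)  from 18·(58,3) + (39,2)
step 4: (1141, 59)  from 1·(1083,56) + (58,3)
step 5: (3365, 174)  from 2·(1141,59) + (1083,56)
(x₁, y₁) = (3365, 174);  3365² − 374·174² = 1 ✓

3365 174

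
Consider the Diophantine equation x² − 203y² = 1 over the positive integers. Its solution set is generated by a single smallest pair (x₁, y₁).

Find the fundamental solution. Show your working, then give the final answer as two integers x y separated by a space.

√203 → a₀=14, period (4,28); ℓ=2 even so k=1
i=0: a=14 ⇒ p=14, q=1
i=1: a=4 ⇒ p=57, q=4
→ (57, 4).  Check: 57²=3249, 203·4²=3248, difference 1.

57 4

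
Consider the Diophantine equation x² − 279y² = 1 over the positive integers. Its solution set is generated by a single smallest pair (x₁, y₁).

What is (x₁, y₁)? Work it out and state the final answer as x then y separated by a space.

1520 91

d=279: √d = [16; 1,2,2,1,2,2,1,32] (ℓ=8, even), read p_7/q_7
a_0=16:  p_0=16·1+0=16,  q_0=16·0+1=1
a_1=1:  p_1=1·16+1=17,  q_1=1·1+0=1
…
a_3=2:  p_3=2·50+17=117,  q_3=2·3+1=7
a_4=1:  p_4=1·117+50=167,  q_4=1·7+3=10
…
a_6=2:  p_6=2·451+167=1069,  q_6=2·27+10=64
a_7=1:  p_7=1·1069+451=1520,  q_7=1·64+27=91
fundamental: x₁=1520, y₁=91  (since 2310400 − 279·8281 = 1)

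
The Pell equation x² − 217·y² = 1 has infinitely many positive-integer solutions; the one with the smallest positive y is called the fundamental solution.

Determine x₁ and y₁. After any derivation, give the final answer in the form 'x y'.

3844063 260952

√217 = [14; 1,2,1,2,1,…,2,1,28, …], period ℓ=16 (even) → k=15
step 0: (14, 1)  from 14·(1,0) + (0,1)
…
step 4: (162, 11)  from 2·(59,4) + (44,3)
…
step 8: (15055, 1022)  from 4·(3668,249) + (383,26)
…
step 14: (2809702, 190735)  from 2·(1034361,70217) + (740980,50301)
step 15: (3844063, 260952)  from 1·(2809702,190735) + (1034361,70217)
fundamental: x₁=3844063, y₁=260952  (since 14776820347969 − 217·68095946304 = 1)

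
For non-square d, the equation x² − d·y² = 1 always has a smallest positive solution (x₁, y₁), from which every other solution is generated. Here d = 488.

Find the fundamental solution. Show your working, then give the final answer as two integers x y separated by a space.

√488 → a₀=22, period (11,44); ℓ=2 even so k=1
step 0: (22, 1)  from 22·(1,0) + (0,1)
step 1: (243, 11)  from 11·(22,1) + (1,0)
(x₁, y₁) = (243, 11);  243² − 488·11² = 1 ✓

243 11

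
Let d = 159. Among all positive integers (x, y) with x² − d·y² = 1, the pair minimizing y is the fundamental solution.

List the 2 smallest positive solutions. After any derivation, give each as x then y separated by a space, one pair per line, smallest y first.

1324 105
3505951 278040

[12; 1,1,1,1,3,1,1,1,1,24] for √159; ℓ=10 ⇒ convergent index 9
k=0  a_k=12  p_k/q_k = 12/1
k=1  a_k=1  p_k/q_k = 13/1
k=2  a_k=1  p_k/q_k = 25/2
k=3  a_k=1  p_k/q_k = 38/3
k=4  a_k=1  p_k/q_k = 63/5
k=5  a_k=3  p_k/q_k = 227/18
…
k=7  a_k=1  p_k/q_k = 517/41
k=8  a_k=1  p_k/q_k = 807/64
k=9  a_k=1  p_k/q_k = 1324/105
→ (1324, 105).  Check: 1324²=1752976, 159·105²=1752975, difference 1.
(x_2, y_2) = (1324·1324 + 159·105·105, 1324·105 + 105·1324) = (3505951, 278040)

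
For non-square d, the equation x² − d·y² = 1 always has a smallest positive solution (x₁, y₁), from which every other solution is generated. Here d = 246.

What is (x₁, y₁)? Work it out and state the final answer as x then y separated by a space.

√246 = [15; 1,2,5,1,14,1,5,2,1,30, …], period ℓ=10 (even) → k=9
a_0=15:  p_0=15·1+0=15,  q_0=15·0+1=1
a_1=1:  p_1=1·15+1=16,  q_1=1·1+0=1
a_2=2:  p_2=2·16+15=47,  q_2=2·1+1=3
…
a_4=1:  p_4=1·251+47=298,  q_4=1·16+3=19
…
a_7=5:  p_7=5·4721+4423=28028,  q_7=5·301+282=1787
a_8=2:  p_8=2·28028+4721=60777,  q_8=2·1787+301=3875
a_9=1:  p_9=1·60777+28028=88805,  q_9=1·3875+1787=5662
→ (88805, 5662).  Check: 88805²=7886328025, 246·5662²=7886328024, difference 1.

88805 5662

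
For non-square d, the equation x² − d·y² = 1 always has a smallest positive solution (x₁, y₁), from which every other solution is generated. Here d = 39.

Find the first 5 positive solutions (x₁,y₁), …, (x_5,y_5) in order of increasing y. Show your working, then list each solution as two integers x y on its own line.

25 4
1249 200
62425 9996
3120001 499600
155937625 24970004

[6; 4,12] for √39; ℓ=2 ⇒ convergent index 1
step 0: (6, 1)  from 6·(1,0) + (0,1)
step 1: (25, 4)  from 4·(6,1) + (1,0)
fundamental: x₁=25, y₁=4  (since 625 − 39·16 = 1)
(x_2, y_2) = (25·25 + 39·4·4, 25·4 + 4·25) = (1249, 200)
(x_3, y_3) = (25·1249 + 39·4·200, 25·200 + 4·1249) = (62425, 9996)
(x_4, y_4) = (25·62425 + 39·4·9996, 25·9996 + 4·62425) = (3120001, 499600)
(x_5, y_5) = (25·3120001 + 39·4·499600, 25·499600 + 4·3120001) = (155937625, 24970004)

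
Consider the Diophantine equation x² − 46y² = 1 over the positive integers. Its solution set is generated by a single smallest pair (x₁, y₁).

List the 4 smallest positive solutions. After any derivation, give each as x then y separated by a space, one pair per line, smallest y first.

24335 3588
1184384449 174627960
57643991108495 8499142809612
2805533046066067201 413653280369188080

√46 → a₀=6, period (1,3,1,1,2,6,2,1,1,3,1,12); ℓ=12 even so k=11
step 0: (6, 1)  from 6·(1,0) + (0,1)
…
step 2: (27, 4)  from 3·(7,1) + (6,1)
step 3: (34, 5)  from 1·(27,4) + (7,1)
step 4: (61, 9)  from 1·(34,5) + (27,4)
step 5: (156, 23)  from 2·(61,9) + (34,5)
step 6: (997, 147)  from 6·(156,23) + (61,9)
…
step 8: (3147, 464)  from 1·(2150,317) + (997,147)
step 9: (5297, 781)  from 1·(3147,464) + (2150,317)
step 10: (19038, 2807)  from 3·(5297,781) + (3147,464)
step 11: (24335, 3588)  from 1·(19038,2807) + (5297,781)
→ (24335, 3588).  Check: 24335²=592192225, 46·3588²=592192224, difference 1.
(x_2, y_2) = (24335·24335 + 46·3588·3588, 24335·3588 + 3588·24335) = (1184384449, 174627960)
(x_3, y_3) = (24335·1184384449 + 46·3588·174627960, 24335·174627960 + 3588·1184384449) = (57643991108495, 8499142809612)
(x_4, y_4) = (24335·57643991108495 + 46·3588·8499142809612, 24335·8499142809612 + 3588·57643991108495) = (2805533046066067201, 413653280369188080)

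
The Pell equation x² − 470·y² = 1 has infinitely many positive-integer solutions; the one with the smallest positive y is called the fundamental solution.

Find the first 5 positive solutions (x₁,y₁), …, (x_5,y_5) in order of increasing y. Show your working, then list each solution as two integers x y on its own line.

1691 78
5718961 263796
19341524411 892157994
65413029839041 3017278071912
221226847574112251 10204433547048390

d=470: √d = [21; 1,2,8,2,1,42] (ℓ=6, even), read p_5/q_5
i=0: a=21 ⇒ p=21, q=1
i=1: a=1 ⇒ p=22, q=1
…
i=3: a=8 ⇒ p=542, q=25
i=4: a=2 ⇒ p=1149, q=53
i=5: a=1 ⇒ p=1691, q=78
(x₁, y₁) = (1691, 78);  1691² − 470·78² = 1 ✓
k=2:  x_2 = 1691·1691+470·78·78 = 5718961,  y_2 = 1691·78+78·1691 = 263796
k=3:  x_3 = 1691·5718961+470·78·263796 = 19341524411,  y_3 = 1691·263796+78·5718961 = 892157994
k=4:  x_4 = 1691·19341524411+470·78·892157994 = 65413029839041,  y_4 = 1691·892157994+78·19341524411 = 3017278071912
k=5:  x_5 = 1691·65413029839041+470·78·3017278071912 = 221226847574112251,  y_5 = 1691·3017278071912+78·65413029839041 = 10204433547048390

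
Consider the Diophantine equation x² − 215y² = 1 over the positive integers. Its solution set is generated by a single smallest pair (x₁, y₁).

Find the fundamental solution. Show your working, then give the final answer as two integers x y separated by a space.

d=215: √d = [14; 1,1,1,28] (ℓ=4, even), read p_3/q_3
step 0: (14, 1)  from 14·(1,0) + (0,1)
…
step 2: (29, 2)  from 1·(15,1) + (14,1)
step 3: (44, 3)  from 1·(29,2) + (15,1)
→ (44, 3).  Check: 44²=1936, 215·3²=1935, difference 1.

44 3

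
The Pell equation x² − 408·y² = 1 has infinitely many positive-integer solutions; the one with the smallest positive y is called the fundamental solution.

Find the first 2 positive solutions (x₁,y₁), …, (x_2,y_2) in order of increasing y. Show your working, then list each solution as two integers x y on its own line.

√408 = [20; 5,40, …], period ℓ=2 (even) → k=1
step 0: (20, 1)  from 20·(1,0) + (0,1)
step 1: (101, 5)  from 5·(20,1) + (1,0)
fundamental: x₁=101, y₁=5  (since 10201 − 408·25 = 1)
(101+5√408)^2 = 20401 + 1010√408

101 5
20401 1010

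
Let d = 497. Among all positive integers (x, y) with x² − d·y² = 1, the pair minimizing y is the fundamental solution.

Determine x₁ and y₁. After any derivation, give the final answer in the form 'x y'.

[22; 3,2,2,5,6,5,2,2,3,44] for √497; ℓ=10 ⇒ convergent index 9
k=0  a_k=22  p_k/q_k = 22/1
k=1  a_k=3  p_k/q_k = 67/3
…
k=3  a_k=2  p_k/q_k = 379/17
k=4  a_k=5  p_k/q_k = 2051/92
k=5  a_k=6  p_k/q_k = 12685/569
k=6  a_k=5  p_k/q_k = 65476/2937
k=7  a_k=2  p_k/q_k = 143637/6443
k=8  a_k=2  p_k/q_k = 352750/15823
k=9  a_k=3  p_k/q_k = 1201887/53912
fundamental: x₁=1201887, y₁=53912  (since 1444532360769 − 497·2906503744 = 1)

1201887 53912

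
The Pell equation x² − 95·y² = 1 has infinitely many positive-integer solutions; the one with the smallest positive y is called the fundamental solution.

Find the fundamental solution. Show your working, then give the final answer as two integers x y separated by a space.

[9; 1,2,1,18] for √95; ℓ=4 ⇒ convergent index 3
step 0: (9, 1)  from 9·(1,0) + (0,1)
…
step 2: (29, 3)  from 2·(10,1) + (9,1)
step 3: (39, 4)  from 1·(29,3) + (10,1)
(x₁, y₁) = (39, 4);  39² − 95·4² = 1 ✓

39 4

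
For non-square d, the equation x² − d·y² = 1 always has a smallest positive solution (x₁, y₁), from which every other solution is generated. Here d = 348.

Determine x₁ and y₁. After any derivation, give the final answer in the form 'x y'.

√348 → a₀=18, period (1,1,1,8,1,1,1,36); ℓ=8 even so k=7
i=0: a=18 ⇒ p=18, q=1
…
i=3: a=1 ⇒ p=56, q=3
i=4: a=8 ⇒ p=485, q=26
…
i=6: a=1 ⇒ p=1026, q=55
i=7: a=1 ⇒ p=1567, q=84
(x₁, y₁) = (1567, 84);  1567² − 348·84² = 1 ✓

1567 84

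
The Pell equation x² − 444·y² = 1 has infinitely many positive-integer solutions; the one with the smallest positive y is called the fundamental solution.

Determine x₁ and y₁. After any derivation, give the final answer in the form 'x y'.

295 14

d=444: √d = [21; 14,42] (ℓ=2, even), read p_1/q_1
k=0  a_k=21  p_k/q_k = 21/1
k=1  a_k=14  p_k/q_k = 295/14
(x₁, y₁) = (295, 14);  295² − 444·14² = 1 ✓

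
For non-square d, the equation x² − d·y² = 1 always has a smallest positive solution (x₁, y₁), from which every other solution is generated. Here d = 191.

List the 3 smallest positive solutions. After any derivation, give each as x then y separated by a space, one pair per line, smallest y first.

8994000 650783
161784071999999 11706284604000
2910171887135973018000 210572647456751349217

√191 → a₀=13, period (1,4,1,1,3,…,4,1,26); ℓ=16 even so k=15
a_0=13:  p_0=13·1+0=13,  q_0=13·0+1=1
a_1=1:  p_1=1·13+1=14,  q_1=1·1+0=1
a_2=4:  p_2=4·14+13=69,  q_2=4·1+1=5
a_3=1:  p_3=1·69+14=83,  q_3=1·5+1=6
a_4=1:  p_4=1·83+69=152,  q_4=1·6+5=11
a_5=3:  p_5=3·152+83=539,  q_5=3·11+6=39
…
a_7=2:  p_7=2·1230+539=2999,  q_7=2·89+39=217
a_8=13:  p_8=13·2999+1230=40217,  q_8=13·217+89=2910
a_9=2:  p_9=2·40217+2999=83433,  q_9=2·2910+217=6037
a_10=2:  p_10=2·83433+40217=207083,  q_10=2·6037+2910=14984
a_11=3:  p_11=3·207083+83433=704682,  q_11=3·14984+6037=50989
a_12=1:  p_12=1·704682+207083=911765,  q_12=1·50989+14984=65973
…
a_14=4:  p_14=4·1616447+911765=7377553,  q_14=4·116962+65973=533821
a_15=1:  p_15=1·7377553+1616447=8994000,  q_15=1·533821+116962=650783
(x₁, y₁) = (8994000, 650783);  8994000² − 191·650783² = 1 ✓
(8994000+650783√191)^2 = 161784071999999 + 11706284604000√191
(8994000+650783√191)^3 = 2910171887135973018000 + 210572647456751349217√191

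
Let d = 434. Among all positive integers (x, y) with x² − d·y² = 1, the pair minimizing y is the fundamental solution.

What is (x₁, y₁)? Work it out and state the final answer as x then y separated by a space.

√434 → a₀=20, period (1,4,1,40); ℓ=4 even so k=3
step 0: (20, 1)  from 20·(1,0) + (0,1)
step 1: (21, 1)  from 1·(20,1) + (1,0)
step 2: (104, 5)  from 4·(21,1) + (20,1)
step 3: (125, 6)  from 1·(104,5) + (21,1)
→ (125, 6).  Check: 125²=15625, 434·6²=15624, difference 1.

125 6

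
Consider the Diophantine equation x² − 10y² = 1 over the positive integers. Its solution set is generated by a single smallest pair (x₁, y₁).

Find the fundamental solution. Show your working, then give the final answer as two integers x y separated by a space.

19 6

d=10: √d = [3; 6] (ℓ=1, odd), read p_1/q_1
a_0=3:  p_0=3·1+0=3,  q_0=3·0+1=1
a_1=6:  p_1=6·3+1=19,  q_1=6·1+0=6
fundamental: x₁=19, y₁=6  (since 361 − 10·36 = 1)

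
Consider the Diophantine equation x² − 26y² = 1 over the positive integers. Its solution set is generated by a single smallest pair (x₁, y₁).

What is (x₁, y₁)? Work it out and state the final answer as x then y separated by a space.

[5; 10] for √26; ℓ=1 ⇒ convergent index 1
k=0  a_k=5  p_k/q_k = 5/1
k=1  a_k=10  p_k/q_k = 51/10
(x₁, y₁) = (51, 10);  51² − 26·10² = 1 ✓

51 10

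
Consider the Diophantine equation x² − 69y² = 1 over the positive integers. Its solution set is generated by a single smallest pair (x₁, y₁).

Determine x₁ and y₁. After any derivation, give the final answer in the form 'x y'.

7775 936

d=69: √d = [8; 3,3,1,4,1,3,3,16] (ℓ=8, even), read p_7/q_7
step 0: (8, 1)  from 8·(1,0) + (0,1)
…
step 3: (108, 13)  from 1·(83,10) + (25,3)
step 4: (515, 62)  from 4·(108,13) + (83,10)
step 5: (623, 75)  from 1·(515,62) + (108,13)
step 6: (2384, 287)  from 3·(623,75) + (515,62)
step 7: (7775, 936)  from 3·(2384,287) + (623,75)
→ (7775, 936).  Check: 7775²=60450625, 69·936²=60450624, difference 1.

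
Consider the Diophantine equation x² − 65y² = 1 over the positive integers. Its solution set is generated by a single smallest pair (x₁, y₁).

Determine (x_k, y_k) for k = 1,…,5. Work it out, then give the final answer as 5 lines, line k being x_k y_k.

[8; 16] for √65; ℓ=1 ⇒ convergent index 1
k=0  a_k=8  p_k/q_k = 8/1
k=1  a_k=16  p_k/q_k = 129/16
fundamental: x₁=129, y₁=16  (since 16641 − 65·256 = 1)
k=2:  x_2 = 129·129+65·16·16 = 33281,  y_2 = 129·16+16·129 = 4128
k=3:  x_3 = 129·33281+65·16·4128 = 8586369,  y_3 = 129·4128+16·33281 = 1065008
k=4:  x_4 = 129·8586369+65·16·1065008 = 2215249921,  y_4 = 129·1065008+16·8586369 = 274767936
k=5:  x_5 = 129·2215249921+65·16·274767936 = 571525893249,  y_5 = 129·274767936+16·2215249921 = 70889062480

129 16
33281 4128
8586369 1065008
2215249921 274767936
571525893249 70889062480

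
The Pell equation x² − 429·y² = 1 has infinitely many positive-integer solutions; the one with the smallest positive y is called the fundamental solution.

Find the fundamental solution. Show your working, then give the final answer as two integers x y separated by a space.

[20; 1,2,2,9,1,12,1,9,2,2,1,40] for √429; ℓ=12 ⇒ convergent index 11
i=0: a=20 ⇒ p=20, q=1
i=1: a=1 ⇒ p=21, q=1
…
i=3: a=2 ⇒ p=145, q=7
i=4: a=9 ⇒ p=1367, q=66
i=5: a=1 ⇒ p=1512, q=73
i=6: a=12 ⇒ p=19511, q=942
…
i=8: a=9 ⇒ p=208718, q=10077
i=9: a=2 ⇒ p=438459, q=21169
i=10: a=2 ⇒ p=1085636, q=52415
i=11: a=1 ⇒ p=1524095, q=73584
(x₁, y₁) = (1524095, 73584);  1524095² − 429·73584² = 1 ✓

1524095 73584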